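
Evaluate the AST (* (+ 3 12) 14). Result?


Evaluate inner: (+ 3 12) = 15
Evaluate root: (* 15 14) = 210
Result: 210


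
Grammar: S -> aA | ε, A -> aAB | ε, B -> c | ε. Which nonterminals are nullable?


A nonterminal is nullable iff some alternative derives ε (directly, or every symbol in it is nullable)
Nullable: {A, B, S}


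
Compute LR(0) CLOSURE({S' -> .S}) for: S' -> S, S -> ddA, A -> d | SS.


Start: S' -> .S
For each item with dot before a nonterminal B, add B -> .γ for every B-production
Closure: [S' -> .S, S -> .ddA]


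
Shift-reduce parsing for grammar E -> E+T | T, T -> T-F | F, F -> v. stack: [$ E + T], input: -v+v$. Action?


'-' can extend T; shift to build T -> T-F
Action: shift


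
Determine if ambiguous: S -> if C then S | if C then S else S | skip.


dangling else: 'if C then if C then skip else skip' parses two ways
Ambiguous


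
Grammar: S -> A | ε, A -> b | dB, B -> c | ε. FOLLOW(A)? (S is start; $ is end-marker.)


$ ∈ FOLLOW(S). For each A -> αBβ: add FIRST(β)\{ε} to FOLLOW(B); if β nullable, add FOLLOW(A).
FOLLOW(A) = {$}


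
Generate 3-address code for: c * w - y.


Break into single-operator statements:
t1 = c * w
t2 = t1 - y


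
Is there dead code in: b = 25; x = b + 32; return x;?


b is read by x's definition; x is returned
No dead code


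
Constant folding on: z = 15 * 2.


15 * 2 = 30 at compile time
Optimized: z = 30


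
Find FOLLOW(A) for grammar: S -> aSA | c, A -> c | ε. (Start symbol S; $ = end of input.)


$ ∈ FOLLOW(S). For each A -> αBβ: add FIRST(β)\{ε} to FOLLOW(B); if β nullable, add FOLLOW(A).
FOLLOW(A) = {$, c}


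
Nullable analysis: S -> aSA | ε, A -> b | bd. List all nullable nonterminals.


A nonterminal is nullable iff some alternative derives ε (directly, or every symbol in it is nullable)
Nullable: {S}


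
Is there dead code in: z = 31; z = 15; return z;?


first assignment to z is overwritten before any read
Dead: 'z = 31'


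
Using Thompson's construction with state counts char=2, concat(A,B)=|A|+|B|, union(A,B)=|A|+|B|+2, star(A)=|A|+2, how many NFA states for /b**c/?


Syntax tree has 2 char leaf(s), 0 union(s), 2 star(s)
chars contribute 2×2 = 4; each union adds +2; each star adds +2
Total: 4 + 0 + 4 = 8 states


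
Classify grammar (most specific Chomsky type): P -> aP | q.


Right-linear: every RHS is a terminal or a terminal followed by one nonterminal
Classification: Type 3 (Regular)


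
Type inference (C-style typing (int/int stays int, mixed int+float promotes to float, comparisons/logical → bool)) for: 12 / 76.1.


Operand types: int / float
Rule: mixed int/float promotes to float; int/int stays int
Result type: float


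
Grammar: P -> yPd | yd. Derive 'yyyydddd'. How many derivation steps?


Derivation: P => yPd => yyPdd => yyyPddd => yyyydddd
Steps: 4


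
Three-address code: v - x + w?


Break into single-operator statements:
t1 = v - x
t2 = t1 + w


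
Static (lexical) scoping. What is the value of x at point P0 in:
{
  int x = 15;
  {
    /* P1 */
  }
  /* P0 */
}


x declared in the same block as P0
x = 15


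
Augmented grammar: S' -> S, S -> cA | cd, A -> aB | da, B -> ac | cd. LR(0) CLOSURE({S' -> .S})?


Start: S' -> .S
For each item with dot before a nonterminal B, add B -> .γ for every B-production
Closure: [S' -> .S, S -> .cA, S -> .cd]


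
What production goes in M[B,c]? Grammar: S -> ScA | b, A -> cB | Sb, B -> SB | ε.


For [B, c]: ε is nullable and 'c' ∈ FOLLOW(B)
Entry: B -> ε


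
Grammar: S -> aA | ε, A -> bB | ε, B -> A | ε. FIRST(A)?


Per alternative of A: FIRST(bB) = {b}; FIRST(ε) = {ε}
FIRST(A) = {b, ε}


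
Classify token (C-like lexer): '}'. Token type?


Pattern: delimiter/punctuation
Type: PUNCTUATION


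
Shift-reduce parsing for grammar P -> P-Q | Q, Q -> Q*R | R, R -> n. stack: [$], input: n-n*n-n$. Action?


no handle on stack; shift 'n'
Action: shift


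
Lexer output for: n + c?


Scan left to right, longest-match per lexeme
Tokens: ID(n), OP(+), ID(c)


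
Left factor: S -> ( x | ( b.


Common prefix: '('
Factored: S -> ( S', S' -> x | b


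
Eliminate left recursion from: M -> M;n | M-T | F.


Left-recursive alternatives: M;n, M-T; non-recursive: F
Introduce M': M -> FM', M' -> ;nM' | -TM' | ε


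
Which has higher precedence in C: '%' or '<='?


'%' is multiplicative (level 10); '<=' is relational (level 7)
Higher level binds tighter
'%' has higher precedence than '<='


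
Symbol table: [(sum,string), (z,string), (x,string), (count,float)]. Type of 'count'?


Lookup 'count' → type float


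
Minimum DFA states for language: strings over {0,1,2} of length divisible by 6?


Track length mod 6: states 0..5, accept at 0
Minimal DFA: 6 states


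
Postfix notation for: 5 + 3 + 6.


Left to right (same or higher precedence on left)
Postfix: 5 3 + 6 +


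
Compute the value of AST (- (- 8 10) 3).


Evaluate inner: (- 8 10) = -2
Evaluate root: (- -2 3) = -5
Result: -5


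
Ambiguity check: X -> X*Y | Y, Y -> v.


precedence layered via separate nonterminal Y: deterministic
Unambiguous


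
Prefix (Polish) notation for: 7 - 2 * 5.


'*' binds tighter: tree is (- 7 (* 2 5))
Prefix: - 7 * 2 5


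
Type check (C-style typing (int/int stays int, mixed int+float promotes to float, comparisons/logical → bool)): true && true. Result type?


Operand types: bool && bool
Rule: logical operators take bool operands and yield bool
Result type: bool


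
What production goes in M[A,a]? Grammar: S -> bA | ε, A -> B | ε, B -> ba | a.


For [A, a]: 'a' ∈ FIRST(B)
Entry: A -> B


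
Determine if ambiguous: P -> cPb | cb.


balanced c^n…b^n: each string has a unique parse
Unambiguous


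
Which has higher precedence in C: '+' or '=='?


'+' is additive (level 9); '==' is equality (level 6)
Higher level binds tighter
'+' has higher precedence than '=='


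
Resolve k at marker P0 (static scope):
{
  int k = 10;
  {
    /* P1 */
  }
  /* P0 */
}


k declared in the same block as P0
k = 10


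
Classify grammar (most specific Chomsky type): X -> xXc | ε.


Single nonterminal LHS, but x^n c^n is not regular
Classification: Type 2 (Context-Free)


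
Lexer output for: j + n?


Scan left to right, longest-match per lexeme
Tokens: ID(j), OP(+), ID(n)


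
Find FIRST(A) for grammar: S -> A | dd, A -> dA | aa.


Per alternative of A: FIRST(dA) = {d}; FIRST(aa) = {a}
FIRST(A) = {a, d}


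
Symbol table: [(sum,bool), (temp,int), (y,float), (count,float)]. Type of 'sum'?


Lookup 'sum' → type bool


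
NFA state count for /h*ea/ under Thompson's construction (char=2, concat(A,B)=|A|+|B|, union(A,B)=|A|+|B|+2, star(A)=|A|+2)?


Syntax tree has 3 char leaf(s), 0 union(s), 1 star(s)
chars contribute 3×2 = 6; each union adds +2; each star adds +2
Total: 6 + 0 + 2 = 8 states


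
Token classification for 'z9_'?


Pattern: letter/underscore followed by alphanumerics, not a keyword
Type: IDENTIFIER


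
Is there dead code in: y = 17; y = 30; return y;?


first assignment to y is overwritten before any read
Dead: 'y = 17'


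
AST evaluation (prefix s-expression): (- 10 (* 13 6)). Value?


Evaluate inner: (* 13 6) = 78
Evaluate root: (- 10 78) = -68
Result: -68


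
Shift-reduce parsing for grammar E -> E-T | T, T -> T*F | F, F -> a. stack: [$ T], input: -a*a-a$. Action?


lookahead ∉ {*} so T won't extend; reduce E -> T
Action: reduce (E -> T)


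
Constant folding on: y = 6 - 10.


6 - 10 = -4 at compile time
Optimized: y = -4


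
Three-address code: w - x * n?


Break into single-operator statements:
t1 = x * n
t2 = w - t1


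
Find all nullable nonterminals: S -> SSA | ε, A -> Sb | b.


A nonterminal is nullable iff some alternative derives ε (directly, or every symbol in it is nullable)
Nullable: {S}


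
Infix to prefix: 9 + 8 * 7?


'*' binds tighter: tree is (+ 9 (* 8 7))
Prefix: + 9 * 8 7


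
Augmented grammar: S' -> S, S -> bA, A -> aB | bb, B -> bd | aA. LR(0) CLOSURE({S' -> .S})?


Start: S' -> .S
For each item with dot before a nonterminal B, add B -> .γ for every B-production
Closure: [S' -> .S, S -> .bA]


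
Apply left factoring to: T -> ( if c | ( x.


Common prefix: '('
Factored: T -> ( T', T' -> if c | x


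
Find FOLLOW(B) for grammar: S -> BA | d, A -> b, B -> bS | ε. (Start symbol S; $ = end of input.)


$ ∈ FOLLOW(S). For each A -> αBβ: add FIRST(β)\{ε} to FOLLOW(B); if β nullable, add FOLLOW(A).
FOLLOW(B) = {b}


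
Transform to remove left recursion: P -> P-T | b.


Left-recursive alternatives: P-T; non-recursive: b
Introduce P': P -> bP', P' -> -TP' | ε


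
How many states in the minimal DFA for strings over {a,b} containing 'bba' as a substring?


KMP-style automaton: 3 progress states + 1 absorbing accept = 4
Minimal DFA: 4 states


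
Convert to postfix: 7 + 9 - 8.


Left to right (same or higher precedence on left)
Postfix: 7 9 + 8 -


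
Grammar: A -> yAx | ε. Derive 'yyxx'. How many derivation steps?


Derivation: A => yAx => yyAxx => yyxx
Steps: 3


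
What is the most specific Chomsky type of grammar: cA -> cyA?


LHS has context (more than one symbol) and |LHS| ≤ |RHS|
Classification: Type 1 (Context-Sensitive)


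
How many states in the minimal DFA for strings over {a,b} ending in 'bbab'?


Track the longest suffix of input matching a prefix of 'bbab': 5 classes (prefixes of length 0..4)
Minimal DFA: 5 states


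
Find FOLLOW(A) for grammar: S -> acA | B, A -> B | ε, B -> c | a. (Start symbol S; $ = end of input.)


$ ∈ FOLLOW(S). For each A -> αBβ: add FIRST(β)\{ε} to FOLLOW(B); if β nullable, add FOLLOW(A).
FOLLOW(A) = {$}


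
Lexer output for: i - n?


Scan left to right, longest-match per lexeme
Tokens: ID(i), OP(-), ID(n)


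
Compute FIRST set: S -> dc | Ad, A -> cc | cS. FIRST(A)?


Per alternative of A: FIRST(cc) = {c}; FIRST(cS) = {c}
FIRST(A) = {c}


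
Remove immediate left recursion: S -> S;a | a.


Left-recursive alternatives: S;a; non-recursive: a
Introduce S': S -> aS', S' -> ;aS' | ε


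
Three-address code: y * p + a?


Break into single-operator statements:
t1 = y * p
t2 = t1 + a


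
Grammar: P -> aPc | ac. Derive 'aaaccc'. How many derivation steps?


Derivation: P => aPc => aaPcc => aaaccc
Steps: 3


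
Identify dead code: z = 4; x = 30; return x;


z is assigned but never read
Dead: 'z = 4'


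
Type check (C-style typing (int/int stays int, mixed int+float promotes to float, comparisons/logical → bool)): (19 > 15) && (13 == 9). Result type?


Operand types: bool && bool
Rule: logical operators take bool operands and yield bool
Result type: bool


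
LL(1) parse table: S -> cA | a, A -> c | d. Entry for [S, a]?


For [S, a]: 'a' ∈ FIRST(a)
Entry: S -> a


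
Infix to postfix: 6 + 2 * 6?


* has higher precedence, evaluate 2*6 first
Postfix: 6 2 6 * +


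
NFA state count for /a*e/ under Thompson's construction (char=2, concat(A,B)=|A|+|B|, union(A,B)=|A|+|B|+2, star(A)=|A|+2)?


Syntax tree has 2 char leaf(s), 0 union(s), 1 star(s)
chars contribute 2×2 = 4; each union adds +2; each star adds +2
Total: 4 + 0 + 2 = 6 states


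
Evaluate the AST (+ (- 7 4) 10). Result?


Evaluate inner: (- 7 4) = 3
Evaluate root: (+ 3 10) = 13
Result: 13


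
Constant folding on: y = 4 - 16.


4 - 16 = -12 at compile time
Optimized: y = -12


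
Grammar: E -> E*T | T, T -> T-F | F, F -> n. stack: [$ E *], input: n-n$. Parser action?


no handle ('E*' is not any RHS); shift 'n'
Action: shift


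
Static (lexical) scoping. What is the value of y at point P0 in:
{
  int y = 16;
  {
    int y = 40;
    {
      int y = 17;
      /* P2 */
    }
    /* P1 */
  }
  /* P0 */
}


y declared in the same block as P0
y = 16


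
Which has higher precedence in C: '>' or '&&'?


'>' is relational (level 7); '&&' is logical AND (level 2)
Higher level binds tighter
'>' has higher precedence than '&&'


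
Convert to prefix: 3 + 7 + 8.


left-to-right (same/higher precedence on left): tree is (+ (+ 3 7) 8)
Prefix: + + 3 7 8


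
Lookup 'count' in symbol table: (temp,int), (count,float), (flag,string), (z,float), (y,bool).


Lookup 'count' → type float


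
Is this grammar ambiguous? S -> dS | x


right-linear, alternatives start with distinct terminals 'd' vs 'x': unique leftmost derivation
Unambiguous


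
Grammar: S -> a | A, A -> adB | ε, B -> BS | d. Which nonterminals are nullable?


A nonterminal is nullable iff some alternative derives ε (directly, or every symbol in it is nullable)
Nullable: {A, S}


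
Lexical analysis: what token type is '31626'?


Pattern: digits only
Type: INTEGER_LITERAL


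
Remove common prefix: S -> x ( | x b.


Common prefix: 'x'
Factored: S -> x S', S' -> ( | b


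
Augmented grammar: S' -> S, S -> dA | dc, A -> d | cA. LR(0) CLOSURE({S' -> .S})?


Start: S' -> .S
For each item with dot before a nonterminal B, add B -> .γ for every B-production
Closure: [S' -> .S, S -> .dA, S -> .dc]


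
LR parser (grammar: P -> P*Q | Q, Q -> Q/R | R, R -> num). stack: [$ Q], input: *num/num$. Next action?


lookahead ∉ {/} so Q won't extend; reduce P -> Q
Action: reduce (P -> Q)


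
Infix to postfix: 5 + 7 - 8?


Left to right (same or higher precedence on left)
Postfix: 5 7 + 8 -


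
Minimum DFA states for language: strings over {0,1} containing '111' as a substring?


KMP-style automaton: 3 progress states + 1 absorbing accept = 4
Minimal DFA: 4 states


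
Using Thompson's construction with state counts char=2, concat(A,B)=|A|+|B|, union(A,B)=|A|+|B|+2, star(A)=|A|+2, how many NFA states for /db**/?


Syntax tree has 2 char leaf(s), 0 union(s), 2 star(s)
chars contribute 2×2 = 4; each union adds +2; each star adds +2
Total: 4 + 0 + 4 = 8 states


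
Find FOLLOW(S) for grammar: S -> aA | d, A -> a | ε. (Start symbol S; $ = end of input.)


$ ∈ FOLLOW(S). For each A -> αBβ: add FIRST(β)\{ε} to FOLLOW(B); if β nullable, add FOLLOW(A).
FOLLOW(S) = {$}


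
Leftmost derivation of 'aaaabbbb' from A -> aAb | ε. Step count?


Derivation: A => aAb => aaAbb => aaaAbbb => aaaaAbbbb => aaaabbbb
Steps: 5


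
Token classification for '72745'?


Pattern: digits only
Type: INTEGER_LITERAL


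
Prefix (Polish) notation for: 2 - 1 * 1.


'*' binds tighter: tree is (- 2 (* 1 1))
Prefix: - 2 * 1 1


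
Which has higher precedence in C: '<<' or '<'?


'<<' is shift (level 8); '<' is relational (level 7)
Higher level binds tighter
'<<' has higher precedence than '<'


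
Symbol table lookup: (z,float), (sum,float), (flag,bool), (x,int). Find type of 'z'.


Lookup 'z' → type float


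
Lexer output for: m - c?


Scan left to right, longest-match per lexeme
Tokens: ID(m), OP(-), ID(c)


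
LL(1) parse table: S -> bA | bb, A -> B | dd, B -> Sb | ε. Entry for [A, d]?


For [A, d]: 'd' ∈ FIRST(dd)
Entry: A -> dd


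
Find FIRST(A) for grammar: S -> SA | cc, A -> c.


Per alternative of A: FIRST(c) = {c}
FIRST(A) = {c}


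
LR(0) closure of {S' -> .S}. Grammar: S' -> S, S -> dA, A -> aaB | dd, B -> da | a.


Start: S' -> .S
For each item with dot before a nonterminal B, add B -> .γ for every B-production
Closure: [S' -> .S, S -> .dA]


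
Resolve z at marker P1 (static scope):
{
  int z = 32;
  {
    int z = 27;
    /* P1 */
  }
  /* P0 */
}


z declared in the same block as P1
z = 27


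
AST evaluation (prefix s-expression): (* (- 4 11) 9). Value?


Evaluate inner: (- 4 11) = -7
Evaluate root: (* -7 9) = -63
Result: -63


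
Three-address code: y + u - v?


Break into single-operator statements:
t1 = y + u
t2 = t1 - v


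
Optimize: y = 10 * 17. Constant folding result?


10 * 17 = 170 at compile time
Optimized: y = 170


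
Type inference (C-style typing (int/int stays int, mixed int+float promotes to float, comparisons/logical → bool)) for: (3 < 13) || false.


Operand types: bool || bool
Rule: logical operators take bool operands and yield bool
Result type: bool


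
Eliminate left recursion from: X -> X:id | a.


Left-recursive alternatives: X:id; non-recursive: a
Introduce X': X -> aX', X' -> :idX' | ε


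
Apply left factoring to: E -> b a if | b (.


Common prefix: 'b'
Factored: E -> b E', E' -> a if | (


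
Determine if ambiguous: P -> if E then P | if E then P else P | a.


dangling else: 'if E then if E then a else a' parses two ways
Ambiguous


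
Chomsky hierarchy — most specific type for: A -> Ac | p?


Left-linear: every RHS is a terminal or one nonterminal followed by a terminal
Classification: Type 3 (Regular)


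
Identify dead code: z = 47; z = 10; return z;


first assignment to z is overwritten before any read
Dead: 'z = 47'


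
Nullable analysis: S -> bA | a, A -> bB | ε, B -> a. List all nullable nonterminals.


A nonterminal is nullable iff some alternative derives ε (directly, or every symbol in it is nullable)
Nullable: {A}


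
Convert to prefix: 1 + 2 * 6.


'*' binds tighter: tree is (+ 1 (* 2 6))
Prefix: + 1 * 2 6


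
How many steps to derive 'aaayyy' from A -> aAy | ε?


Derivation: A => aAy => aaAyy => aaaAyyy => aaayyy
Steps: 4


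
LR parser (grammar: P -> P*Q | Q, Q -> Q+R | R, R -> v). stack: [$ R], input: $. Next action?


'R' (not preceded by Q+) is the handle for Q -> R
Action: reduce (Q -> R)


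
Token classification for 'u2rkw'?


Pattern: letter/underscore followed by alphanumerics, not a keyword
Type: IDENTIFIER


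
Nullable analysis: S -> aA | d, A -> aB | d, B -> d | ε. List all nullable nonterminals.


A nonterminal is nullable iff some alternative derives ε (directly, or every symbol in it is nullable)
Nullable: {B}


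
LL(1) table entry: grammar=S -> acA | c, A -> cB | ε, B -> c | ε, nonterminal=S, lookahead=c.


For [S, c]: 'c' ∈ FIRST(c)
Entry: S -> c


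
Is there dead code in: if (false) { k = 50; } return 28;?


condition is constant false, so the whole block is unreachable
Dead: 'if (false) { k = 50; }'


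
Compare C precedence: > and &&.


'>' is relational (level 7); '&&' is logical AND (level 2)
Higher level binds tighter
'>' has higher precedence than '&&'


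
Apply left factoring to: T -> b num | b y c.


Common prefix: 'b'
Factored: T -> b T', T' -> num | y c


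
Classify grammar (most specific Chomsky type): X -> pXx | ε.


Single nonterminal LHS, but p^n x^n is not regular
Classification: Type 2 (Context-Free)


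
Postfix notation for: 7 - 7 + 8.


Left to right (same or higher precedence on left)
Postfix: 7 7 - 8 +


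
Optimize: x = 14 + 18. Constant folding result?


14 + 18 = 32 at compile time
Optimized: x = 32


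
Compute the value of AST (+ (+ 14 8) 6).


Evaluate inner: (+ 14 8) = 22
Evaluate root: (+ 22 6) = 28
Result: 28


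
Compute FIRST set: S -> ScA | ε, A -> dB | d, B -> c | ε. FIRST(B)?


Per alternative of B: FIRST(c) = {c}; FIRST(ε) = {ε}
FIRST(B) = {c, ε}


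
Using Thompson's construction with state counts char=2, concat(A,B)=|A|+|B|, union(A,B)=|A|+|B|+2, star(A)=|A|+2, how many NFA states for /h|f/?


Syntax tree has 2 char leaf(s), 1 union(s), 0 star(s)
chars contribute 2×2 = 4; each union adds +2; each star adds +2
Total: 4 + 2 + 0 = 6 states


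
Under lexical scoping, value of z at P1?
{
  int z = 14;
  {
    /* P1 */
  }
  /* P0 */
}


P1's block does not declare z; resolves to the enclosing declaration at depth 0
z = 14


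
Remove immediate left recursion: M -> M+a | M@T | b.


Left-recursive alternatives: M+a, M@T; non-recursive: b
Introduce M': M -> bM', M' -> +aM' | @TM' | ε


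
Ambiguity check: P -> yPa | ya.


balanced y^n…a^n: each string has a unique parse
Unambiguous


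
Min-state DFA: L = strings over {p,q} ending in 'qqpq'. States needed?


Track the longest suffix of input matching a prefix of 'qqpq': 5 classes (prefixes of length 0..4)
Minimal DFA: 5 states


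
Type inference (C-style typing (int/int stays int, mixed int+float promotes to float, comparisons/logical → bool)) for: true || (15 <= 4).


Operand types: bool || bool
Rule: logical operators take bool operands and yield bool
Result type: bool


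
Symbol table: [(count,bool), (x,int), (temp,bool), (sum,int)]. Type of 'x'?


Lookup 'x' → type int


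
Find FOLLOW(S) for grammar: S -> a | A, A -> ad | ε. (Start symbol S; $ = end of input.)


$ ∈ FOLLOW(S). For each A -> αBβ: add FIRST(β)\{ε} to FOLLOW(B); if β nullable, add FOLLOW(A).
FOLLOW(S) = {$}


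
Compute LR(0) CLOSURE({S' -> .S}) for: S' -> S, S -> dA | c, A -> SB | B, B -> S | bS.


Start: S' -> .S
For each item with dot before a nonterminal B, add B -> .γ for every B-production
Closure: [S' -> .S, S -> .dA, S -> .c]


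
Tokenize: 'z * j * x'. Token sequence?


Scan left to right, longest-match per lexeme
Tokens: ID(z), OP(*), ID(j), OP(*), ID(x)


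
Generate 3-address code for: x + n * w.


Break into single-operator statements:
t1 = n * w
t2 = x + t1


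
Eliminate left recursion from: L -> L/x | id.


Left-recursive alternatives: L/x; non-recursive: id
Introduce L': L -> idL', L' -> /xL' | ε


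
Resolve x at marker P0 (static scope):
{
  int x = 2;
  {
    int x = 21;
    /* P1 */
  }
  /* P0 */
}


x declared in the same block as P0
x = 2


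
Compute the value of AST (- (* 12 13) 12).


Evaluate inner: (* 12 13) = 156
Evaluate root: (- 156 12) = 144
Result: 144


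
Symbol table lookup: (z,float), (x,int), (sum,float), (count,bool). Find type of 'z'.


Lookup 'z' → type float


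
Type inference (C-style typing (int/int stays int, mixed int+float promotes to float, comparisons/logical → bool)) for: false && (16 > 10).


Operand types: bool && bool
Rule: logical operators take bool operands and yield bool
Result type: bool


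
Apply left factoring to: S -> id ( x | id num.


Common prefix: 'id'
Factored: S -> id S', S' -> ( x | num


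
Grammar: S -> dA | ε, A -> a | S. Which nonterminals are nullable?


A nonterminal is nullable iff some alternative derives ε (directly, or every symbol in it is nullable)
Nullable: {A, S}


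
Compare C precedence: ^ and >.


'>' is relational (level 7); '^' is bitwise XOR (level 4)
Higher level binds tighter
'>' has higher precedence than '^'


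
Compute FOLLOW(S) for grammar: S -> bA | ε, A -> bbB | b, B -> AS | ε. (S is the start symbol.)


$ ∈ FOLLOW(S). For each A -> αBβ: add FIRST(β)\{ε} to FOLLOW(B); if β nullable, add FOLLOW(A).
FOLLOW(S) = {$, b}


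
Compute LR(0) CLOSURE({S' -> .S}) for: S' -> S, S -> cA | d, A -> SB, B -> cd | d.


Start: S' -> .S
For each item with dot before a nonterminal B, add B -> .γ for every B-production
Closure: [S' -> .S, S -> .cA, S -> .d]


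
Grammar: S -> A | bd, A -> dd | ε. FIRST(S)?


Per alternative of S: FIRST(A) = {d, ε}; FIRST(bd) = {b}
FIRST(S) = {b, d, ε}


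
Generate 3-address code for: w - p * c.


Break into single-operator statements:
t1 = p * c
t2 = w - t1


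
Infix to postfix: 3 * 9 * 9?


Left to right (same or higher precedence on left)
Postfix: 3 9 * 9 *


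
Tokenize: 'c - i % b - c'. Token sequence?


Scan left to right, longest-match per lexeme
Tokens: ID(c), OP(-), ID(i), OP(%), ID(b), OP(-), ID(c)


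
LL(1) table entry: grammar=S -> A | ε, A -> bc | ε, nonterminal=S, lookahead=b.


For [S, b]: 'b' ∈ FIRST(A)
Entry: S -> A


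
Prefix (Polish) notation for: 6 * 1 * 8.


left-to-right (same/higher precedence on left): tree is (* (* 6 1) 8)
Prefix: * * 6 1 8


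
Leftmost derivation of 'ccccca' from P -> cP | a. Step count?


Derivation: P => cP => ccP => cccP => ccccP => cccccP => ccccca
Steps: 6


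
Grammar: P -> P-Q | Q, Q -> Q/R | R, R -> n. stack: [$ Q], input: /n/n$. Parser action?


shift '/' to continue Q -> Q/R
Action: shift


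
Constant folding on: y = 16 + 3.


16 + 3 = 19 at compile time
Optimized: y = 19


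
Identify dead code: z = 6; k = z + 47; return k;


z is read by k's definition; k is returned
No dead code


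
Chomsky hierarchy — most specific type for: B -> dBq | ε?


Single nonterminal LHS, but d^n q^n is not regular
Classification: Type 2 (Context-Free)


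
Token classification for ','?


Pattern: delimiter/punctuation
Type: PUNCTUATION


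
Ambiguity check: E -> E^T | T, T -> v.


precedence layered via separate nonterminal T: deterministic
Unambiguous


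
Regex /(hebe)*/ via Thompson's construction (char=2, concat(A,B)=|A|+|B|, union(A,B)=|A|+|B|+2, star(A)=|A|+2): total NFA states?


Syntax tree has 4 char leaf(s), 0 union(s), 1 star(s)
chars contribute 4×2 = 8; each union adds +2; each star adds +2
Total: 8 + 0 + 2 = 10 states


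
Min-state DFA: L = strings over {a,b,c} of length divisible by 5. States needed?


Track length mod 5: states 0..4, accept at 0
Minimal DFA: 5 states


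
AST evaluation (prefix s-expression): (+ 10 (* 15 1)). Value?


Evaluate inner: (* 15 1) = 15
Evaluate root: (+ 10 15) = 25
Result: 25


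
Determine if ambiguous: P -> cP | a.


right-linear, alternatives start with distinct terminals 'c' vs 'a': unique leftmost derivation
Unambiguous


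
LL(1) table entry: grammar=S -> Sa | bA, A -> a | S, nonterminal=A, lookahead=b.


For [A, b]: 'b' ∈ FIRST(S)
Entry: A -> S


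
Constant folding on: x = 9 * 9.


9 * 9 = 81 at compile time
Optimized: x = 81


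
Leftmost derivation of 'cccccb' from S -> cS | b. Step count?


Derivation: S => cS => ccS => cccS => ccccS => cccccS => cccccb
Steps: 6


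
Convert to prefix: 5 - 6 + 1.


left-to-right (same/higher precedence on left): tree is (+ (- 5 6) 1)
Prefix: + - 5 6 1


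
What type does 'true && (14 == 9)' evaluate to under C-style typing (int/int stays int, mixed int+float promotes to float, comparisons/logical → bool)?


Operand types: bool && bool
Rule: logical operators take bool operands and yield bool
Result type: bool


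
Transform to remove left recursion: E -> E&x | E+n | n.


Left-recursive alternatives: E&x, E+n; non-recursive: n
Introduce E': E -> nE', E' -> &xE' | +nE' | ε


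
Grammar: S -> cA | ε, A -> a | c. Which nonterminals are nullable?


A nonterminal is nullable iff some alternative derives ε (directly, or every symbol in it is nullable)
Nullable: {S}


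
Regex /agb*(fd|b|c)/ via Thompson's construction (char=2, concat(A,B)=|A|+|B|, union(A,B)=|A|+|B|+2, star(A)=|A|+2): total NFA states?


Syntax tree has 7 char leaf(s), 2 union(s), 1 star(s)
chars contribute 7×2 = 14; each union adds +2; each star adds +2
Total: 14 + 4 + 2 = 20 states


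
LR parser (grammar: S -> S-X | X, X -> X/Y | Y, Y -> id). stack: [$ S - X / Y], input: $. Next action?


handle 'X/Y' on top
Action: reduce (X -> X/Y)


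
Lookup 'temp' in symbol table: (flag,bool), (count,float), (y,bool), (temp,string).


Lookup 'temp' → type string


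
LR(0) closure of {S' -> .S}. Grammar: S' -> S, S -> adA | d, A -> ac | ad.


Start: S' -> .S
For each item with dot before a nonterminal B, add B -> .γ for every B-production
Closure: [S' -> .S, S -> .adA, S -> .d]


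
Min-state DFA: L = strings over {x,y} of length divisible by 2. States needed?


Track length mod 2: states 0..1, accept at 0
Minimal DFA: 2 states


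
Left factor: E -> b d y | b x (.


Common prefix: 'b'
Factored: E -> b E', E' -> d y | x (


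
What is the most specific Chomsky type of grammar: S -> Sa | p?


Left-linear: every RHS is a terminal or one nonterminal followed by a terminal
Classification: Type 3 (Regular)


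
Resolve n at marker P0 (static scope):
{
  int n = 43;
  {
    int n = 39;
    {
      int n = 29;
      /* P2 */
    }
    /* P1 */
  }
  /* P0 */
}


n declared in the same block as P0
n = 43


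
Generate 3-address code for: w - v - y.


Break into single-operator statements:
t1 = w - v
t2 = t1 - y


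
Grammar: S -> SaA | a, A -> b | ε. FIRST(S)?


Per alternative of S: FIRST(SaA) = {a}; FIRST(a) = {a}
FIRST(S) = {a}


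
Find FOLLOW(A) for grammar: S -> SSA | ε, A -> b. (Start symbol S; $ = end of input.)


$ ∈ FOLLOW(S). For each A -> αBβ: add FIRST(β)\{ε} to FOLLOW(B); if β nullable, add FOLLOW(A).
FOLLOW(A) = {$, b}


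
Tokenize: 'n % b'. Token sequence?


Scan left to right, longest-match per lexeme
Tokens: ID(n), OP(%), ID(b)


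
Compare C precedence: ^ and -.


'-' is additive (level 9); '^' is bitwise XOR (level 4)
Higher level binds tighter
'-' has higher precedence than '^'


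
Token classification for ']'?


Pattern: delimiter/punctuation
Type: PUNCTUATION


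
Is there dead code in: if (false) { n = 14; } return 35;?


condition is constant false, so the whole block is unreachable
Dead: 'if (false) { n = 14; }'


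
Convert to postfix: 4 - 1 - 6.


Left to right (same or higher precedence on left)
Postfix: 4 1 - 6 -


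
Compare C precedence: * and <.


'*' is multiplicative (level 10); '<' is relational (level 7)
Higher level binds tighter
'*' has higher precedence than '<'


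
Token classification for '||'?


Pattern: operator symbol
Type: OPERATOR


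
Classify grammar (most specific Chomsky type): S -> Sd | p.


Left-linear: every RHS is a terminal or one nonterminal followed by a terminal
Classification: Type 3 (Regular)


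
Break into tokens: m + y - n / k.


Scan left to right, longest-match per lexeme
Tokens: ID(m), OP(+), ID(y), OP(-), ID(n), OP(/), ID(k)


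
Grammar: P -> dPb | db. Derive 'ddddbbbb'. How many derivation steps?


Derivation: P => dPb => ddPbb => dddPbbb => ddddbbbb
Steps: 4


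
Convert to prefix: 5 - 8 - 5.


left-to-right (same/higher precedence on left): tree is (- (- 5 8) 5)
Prefix: - - 5 8 5


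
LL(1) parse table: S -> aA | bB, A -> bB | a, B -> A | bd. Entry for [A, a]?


For [A, a]: 'a' ∈ FIRST(a)
Entry: A -> a


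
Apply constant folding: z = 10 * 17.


10 * 17 = 170 at compile time
Optimized: z = 170


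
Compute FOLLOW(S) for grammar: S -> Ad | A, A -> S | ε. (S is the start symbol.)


$ ∈ FOLLOW(S). For each A -> αBβ: add FIRST(β)\{ε} to FOLLOW(B); if β nullable, add FOLLOW(A).
FOLLOW(S) = {$, d}


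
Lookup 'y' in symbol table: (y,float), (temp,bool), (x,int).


Lookup 'y' → type float


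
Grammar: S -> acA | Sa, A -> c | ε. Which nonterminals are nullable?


A nonterminal is nullable iff some alternative derives ε (directly, or every symbol in it is nullable)
Nullable: {A}


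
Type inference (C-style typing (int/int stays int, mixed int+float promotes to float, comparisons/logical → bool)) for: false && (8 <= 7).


Operand types: bool && bool
Rule: logical operators take bool operands and yield bool
Result type: bool


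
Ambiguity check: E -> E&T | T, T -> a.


precedence layered via separate nonterminal T: deterministic
Unambiguous


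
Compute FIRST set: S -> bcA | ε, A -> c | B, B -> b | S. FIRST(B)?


Per alternative of B: FIRST(b) = {b}; FIRST(S) = {b, ε}
FIRST(B) = {b, ε}


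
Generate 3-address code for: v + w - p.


Break into single-operator statements:
t1 = v + w
t2 = t1 - p


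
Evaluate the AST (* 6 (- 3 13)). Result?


Evaluate inner: (- 3 13) = -10
Evaluate root: (* 6 -10) = -60
Result: -60


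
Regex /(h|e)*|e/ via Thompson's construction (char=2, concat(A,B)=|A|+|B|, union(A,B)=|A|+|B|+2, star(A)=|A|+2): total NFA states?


Syntax tree has 3 char leaf(s), 2 union(s), 1 star(s)
chars contribute 3×2 = 6; each union adds +2; each star adds +2
Total: 6 + 4 + 2 = 12 states


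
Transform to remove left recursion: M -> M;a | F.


Left-recursive alternatives: M;a; non-recursive: F
Introduce M': M -> FM', M' -> ;aM' | ε


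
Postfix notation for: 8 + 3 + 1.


Left to right (same or higher precedence on left)
Postfix: 8 3 + 1 +


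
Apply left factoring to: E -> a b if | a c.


Common prefix: 'a'
Factored: E -> a E', E' -> b if | c


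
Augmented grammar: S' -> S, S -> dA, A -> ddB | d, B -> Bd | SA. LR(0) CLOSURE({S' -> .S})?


Start: S' -> .S
For each item with dot before a nonterminal B, add B -> .γ for every B-production
Closure: [S' -> .S, S -> .dA]


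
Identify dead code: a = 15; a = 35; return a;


first assignment to a is overwritten before any read
Dead: 'a = 15'


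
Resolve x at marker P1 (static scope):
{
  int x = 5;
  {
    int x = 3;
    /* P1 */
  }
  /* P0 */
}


x declared in the same block as P1
x = 3


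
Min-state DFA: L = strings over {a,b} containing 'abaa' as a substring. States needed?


KMP-style automaton: 4 progress states + 1 absorbing accept = 5
Minimal DFA: 5 states


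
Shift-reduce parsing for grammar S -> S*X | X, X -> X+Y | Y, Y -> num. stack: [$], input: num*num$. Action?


no handle on stack; shift 'num'
Action: shift


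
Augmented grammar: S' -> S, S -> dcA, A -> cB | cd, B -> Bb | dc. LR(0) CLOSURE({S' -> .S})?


Start: S' -> .S
For each item with dot before a nonterminal B, add B -> .γ for every B-production
Closure: [S' -> .S, S -> .dcA]


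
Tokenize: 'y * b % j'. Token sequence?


Scan left to right, longest-match per lexeme
Tokens: ID(y), OP(*), ID(b), OP(%), ID(j)


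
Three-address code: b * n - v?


Break into single-operator statements:
t1 = b * n
t2 = t1 - v


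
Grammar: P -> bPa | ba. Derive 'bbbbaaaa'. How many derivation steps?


Derivation: P => bPa => bbPaa => bbbPaaa => bbbbaaaa
Steps: 4


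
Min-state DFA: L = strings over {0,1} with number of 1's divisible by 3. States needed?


Track (count of 1) mod 3: states 0..2, accept at 0
Minimal DFA: 3 states


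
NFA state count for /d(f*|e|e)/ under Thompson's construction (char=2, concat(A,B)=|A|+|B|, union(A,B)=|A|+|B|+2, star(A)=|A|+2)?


Syntax tree has 4 char leaf(s), 2 union(s), 1 star(s)
chars contribute 4×2 = 8; each union adds +2; each star adds +2
Total: 8 + 4 + 2 = 14 states


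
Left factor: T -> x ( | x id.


Common prefix: 'x'
Factored: T -> x T', T' -> ( | id


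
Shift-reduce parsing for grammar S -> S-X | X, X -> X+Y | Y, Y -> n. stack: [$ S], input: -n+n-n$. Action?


shift '-' to continue S -> S-X
Action: shift


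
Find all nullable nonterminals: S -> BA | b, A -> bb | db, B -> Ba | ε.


A nonterminal is nullable iff some alternative derives ε (directly, or every symbol in it is nullable)
Nullable: {B}


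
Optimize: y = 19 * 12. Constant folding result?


19 * 12 = 228 at compile time
Optimized: y = 228


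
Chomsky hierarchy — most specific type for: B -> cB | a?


Right-linear: every RHS is a terminal or a terminal followed by one nonterminal
Classification: Type 3 (Regular)


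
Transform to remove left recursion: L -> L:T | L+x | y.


Left-recursive alternatives: L:T, L+x; non-recursive: y
Introduce L': L -> yL', L' -> :TL' | +xL' | ε


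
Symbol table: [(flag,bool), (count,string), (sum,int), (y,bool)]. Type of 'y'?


Lookup 'y' → type bool


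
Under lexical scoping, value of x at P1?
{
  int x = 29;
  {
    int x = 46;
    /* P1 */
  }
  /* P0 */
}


x declared in the same block as P1
x = 46


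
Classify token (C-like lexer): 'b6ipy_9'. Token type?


Pattern: letter/underscore followed by alphanumerics, not a keyword
Type: IDENTIFIER


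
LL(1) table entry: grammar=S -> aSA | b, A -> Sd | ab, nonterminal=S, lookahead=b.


For [S, b]: 'b' ∈ FIRST(b)
Entry: S -> b


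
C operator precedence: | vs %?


'%' is multiplicative (level 10); '|' is bitwise OR (level 3)
Higher level binds tighter
'%' has higher precedence than '|'


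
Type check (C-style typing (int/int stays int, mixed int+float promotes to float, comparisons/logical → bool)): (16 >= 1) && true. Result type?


Operand types: bool && bool
Rule: logical operators take bool operands and yield bool
Result type: bool


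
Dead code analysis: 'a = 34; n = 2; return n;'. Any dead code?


a is assigned but never read
Dead: 'a = 34'


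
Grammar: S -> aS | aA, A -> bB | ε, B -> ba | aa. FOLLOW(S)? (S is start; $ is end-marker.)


$ ∈ FOLLOW(S). For each A -> αBβ: add FIRST(β)\{ε} to FOLLOW(B); if β nullable, add FOLLOW(A).
FOLLOW(S) = {$}


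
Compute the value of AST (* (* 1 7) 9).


Evaluate inner: (* 1 7) = 7
Evaluate root: (* 7 9) = 63
Result: 63


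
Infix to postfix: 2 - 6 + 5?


Left to right (same or higher precedence on left)
Postfix: 2 6 - 5 +


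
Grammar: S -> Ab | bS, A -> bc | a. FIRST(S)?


Per alternative of S: FIRST(Ab) = {a, b}; FIRST(bS) = {b}
FIRST(S) = {a, b}


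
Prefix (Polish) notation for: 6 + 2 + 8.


left-to-right (same/higher precedence on left): tree is (+ (+ 6 2) 8)
Prefix: + + 6 2 8


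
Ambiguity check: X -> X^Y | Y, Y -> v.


precedence layered via separate nonterminal Y: deterministic
Unambiguous


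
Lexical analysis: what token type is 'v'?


Pattern: letter/underscore followed by alphanumerics, not a keyword
Type: IDENTIFIER


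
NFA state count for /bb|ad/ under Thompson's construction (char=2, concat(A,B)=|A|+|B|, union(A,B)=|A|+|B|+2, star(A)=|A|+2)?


Syntax tree has 4 char leaf(s), 1 union(s), 0 star(s)
chars contribute 4×2 = 8; each union adds +2; each star adds +2
Total: 8 + 2 + 0 = 10 states


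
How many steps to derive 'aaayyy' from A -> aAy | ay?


Derivation: A => aAy => aaAyy => aaayyy
Steps: 3


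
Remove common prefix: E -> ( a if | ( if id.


Common prefix: '('
Factored: E -> ( E', E' -> a if | if id


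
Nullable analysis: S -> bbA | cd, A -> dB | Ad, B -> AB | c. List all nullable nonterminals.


A nonterminal is nullable iff some alternative derives ε (directly, or every symbol in it is nullable)
Nullable: {}


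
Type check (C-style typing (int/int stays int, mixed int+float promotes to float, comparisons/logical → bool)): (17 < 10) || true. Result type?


Operand types: bool || bool
Rule: logical operators take bool operands and yield bool
Result type: bool


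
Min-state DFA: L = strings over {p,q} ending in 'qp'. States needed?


Track the longest suffix of input matching a prefix of 'qp': 3 classes (prefixes of length 0..2)
Minimal DFA: 3 states


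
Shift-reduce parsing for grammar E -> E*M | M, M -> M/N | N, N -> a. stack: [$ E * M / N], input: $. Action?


handle 'M/N' on top
Action: reduce (M -> M/N)


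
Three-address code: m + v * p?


Break into single-operator statements:
t1 = v * p
t2 = m + t1


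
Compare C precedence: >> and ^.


'>>' is shift (level 8); '^' is bitwise XOR (level 4)
Higher level binds tighter
'>>' has higher precedence than '^'


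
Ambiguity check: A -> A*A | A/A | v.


'v*v/v' has two parse trees (no precedence encoded between * and /)
Ambiguous


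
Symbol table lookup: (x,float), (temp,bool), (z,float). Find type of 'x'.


Lookup 'x' → type float


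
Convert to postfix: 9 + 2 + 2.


Left to right (same or higher precedence on left)
Postfix: 9 2 + 2 +
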